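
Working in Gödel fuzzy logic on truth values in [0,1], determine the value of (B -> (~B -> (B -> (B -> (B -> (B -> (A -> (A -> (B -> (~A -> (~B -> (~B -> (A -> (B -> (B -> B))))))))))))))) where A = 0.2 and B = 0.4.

~B: Gödel ¬ of 0.4 = 0 (operand ≠ 0)
~A: Gödel ¬ of 0.2 = 0 (operand ≠ 0)
~B: Gödel ¬ of 0.4 = 0 (operand ≠ 0)
~B: Gödel ¬ of 0.4 = 0 (operand ≠ 0)
(B -> B): 0.4 ≤ 0.4, so result = 1
(B -> (B -> B)): 0.4 ≤ 1, so result = 1
(A -> (B -> (B -> B))): 0.2 ≤ 1, so result = 1
(~B -> (A -> (B -> (B -> B)))): 0 ≤ 1, so result = 1
(~B -> (~B -> (A -> (B -> (B -> B))))): 0 ≤ 1, so result = 1
(~A -> (~B -> (~B -> (A -> (B -> (B -> B)))))): 0 ≤ 1, so result = 1
(B -> (~A -> (~B -> (~B -> (A -> (B -> (B -> B))))))): 0.4 ≤ 1, so result = 1
(A -> (B -> (~A -> (~B -> (~B -> (A -> (B -> (B -> B)))))))): 0.2 ≤ 1, so result = 1
(A -> (A -> (B -> (~A -> (~B -> (~B -> (A -> (B -> (B -> B))))))))): 0.2 ≤ 1, so result = 1
(B -> (A -> (A -> (B -> (~A -> (~B -> (~B -> (A -> (B -> (B -> B)))))))))): 0.4 ≤ 1, so result = 1
(B -> (B -> (A -> (A -> (B -> (~A -> (~B -> (~B -> (A -> (B -> (B -> B))))))))))): 0.4 ≤ 1, so result = 1
(B -> (B -> (B -> (A -> (A -> (B -> (~A -> (~B -> (~B -> (A -> (B -> (B -> B)))))))))))): 0.4 ≤ 1, so result = 1
(B -> (B -> (B -> (B -> (A -> (A -> (B -> (~A -> (~B -> (~B -> (A -> (B -> (B -> B))))))))))))): 0.4 ≤ 1, so result = 1
(~B -> (B -> (B -> (B -> (B -> (A -> (A -> (B -> (~A -> (~B -> (~B -> (A -> (B -> (B -> B)))))))))))))): 0 ≤ 1, so result = 1
(B -> (~B -> (B -> (B -> (B -> (B -> (A -> (A -> (B -> (~A -> (~B -> (~B -> (A -> (B -> (B -> B))))))))))))))): 0.4 ≤ 1, so result = 1

1.00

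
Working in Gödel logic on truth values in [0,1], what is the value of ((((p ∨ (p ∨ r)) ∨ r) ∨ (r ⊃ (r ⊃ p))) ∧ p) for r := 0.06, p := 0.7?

(p ∨ r) = max(0.7, 0.06) = 0.7
(p ∨ (p ∨ r)) = max(0.7, 0.7) = 0.7
((p ∨ (p ∨ r)) ∨ r) = max(0.7, 0.06) = 0.7
(r ⊃ p): 0.06 ≤ 0.7, so result = 1
(r ⊃ (r ⊃ p)): 0.06 ≤ 1, so result = 1
(((p ∨ (p ∨ r)) ∨ r) ∨ (r ⊃ (r ⊃ p))) = max(0.7, 1) = 1
((((p ∨ (p ∨ r)) ∨ r) ∨ (r ⊃ (r ⊃ p))) ∧ p) = min(1, 0.7) = 0.7

0.70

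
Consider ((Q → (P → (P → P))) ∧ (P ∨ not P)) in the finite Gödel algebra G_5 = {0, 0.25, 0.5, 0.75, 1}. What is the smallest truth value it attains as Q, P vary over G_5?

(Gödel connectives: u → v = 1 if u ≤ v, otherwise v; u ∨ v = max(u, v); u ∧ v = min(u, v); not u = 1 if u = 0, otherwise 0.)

0.25

The minimum is attained at Q = 0, P = 0.25:
  (P → P): 0.25 ≤ 0.25, so result = 1
  (P → (P → P)): 0.25 ≤ 1, so result = 1
  (Q → (P → (P → P))): 0 ≤ 1, so result = 1
  not P: Gödel ¬ of 0.25 = 0 (operand ≠ 0)
  (P ∨ not P) = max(0.25, 0) = 0.25
  ((Q → (P → (P → P))) ∧ (P ∨ not P)) = min(1, 0.25) = 0.25
Checking all 25 assignments confirms none give a value below 0.25.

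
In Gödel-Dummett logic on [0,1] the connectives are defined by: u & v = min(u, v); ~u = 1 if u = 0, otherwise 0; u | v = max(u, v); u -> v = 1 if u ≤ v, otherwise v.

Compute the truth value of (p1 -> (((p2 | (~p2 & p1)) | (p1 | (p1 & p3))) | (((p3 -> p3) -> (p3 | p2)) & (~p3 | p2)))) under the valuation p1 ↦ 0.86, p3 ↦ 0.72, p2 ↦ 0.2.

~p2: Gödel ¬ of 0.2 = 0 (operand ≠ 0)
(~p2 & p1) = min(0, 0.86) = 0
(p2 | (~p2 & p1)) = max(0.2, 0) = 0.2
(p1 & p3) = min(0.86, 0.72) = 0.72
(p1 | (p1 & p3)) = max(0.86, 0.72) = 0.86
((p2 | (~p2 & p1)) | (p1 | (p1 & p3))) = max(0.2, 0.86) = 0.86
(p3 -> p3): 0.72 ≤ 0.72, so result = 1
(p3 | p2) = max(0.72, 0.2) = 0.72
((p3 -> p3) -> (p3 | p2)): 1 > 0.72, so result = 0.72
~p3: Gödel ¬ of 0.72 = 0 (operand ≠ 0)
(~p3 | p2) = max(0, 0.2) = 0.2
(((p3 -> p3) -> (p3 | p2)) & (~p3 | p2)) = min(0.72, 0.2) = 0.2
(((p2 | (~p2 & p1)) | (p1 | (p1 & p3))) | (((p3 -> p3) -> (p3 | p2)) & (~p3 | p2))) = max(0.86, 0.2) = 0.86
(p1 -> (((p2 | (~p2 & p1)) | (p1 | (p1 & p3))) | (((p3 -> p3) -> (p3 | p2)) & (~p3 | p2)))): 0.86 ≤ 0.86, so result = 1

1.00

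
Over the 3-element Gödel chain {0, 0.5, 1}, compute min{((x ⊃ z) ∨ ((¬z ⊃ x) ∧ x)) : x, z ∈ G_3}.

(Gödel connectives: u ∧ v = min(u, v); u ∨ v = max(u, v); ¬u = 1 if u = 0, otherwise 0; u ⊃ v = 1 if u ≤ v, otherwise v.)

0.50

The minimum is attained at x = 0.5, z = 0:
  (x ⊃ z): 0.5 > 0, so result = 0
  ¬z: Gödel ¬ of 0 = 1 (operand is 0)
  (¬z ⊃ x): 1 > 0.5, so result = 0.5
  ((¬z ⊃ x) ∧ x) = min(0.5, 0.5) = 0.5
  ((x ⊃ z) ∨ ((¬z ⊃ x) ∧ x)) = max(0, 0.5) = 0.5
Checking all 9 assignments confirms none give a value below 0.50.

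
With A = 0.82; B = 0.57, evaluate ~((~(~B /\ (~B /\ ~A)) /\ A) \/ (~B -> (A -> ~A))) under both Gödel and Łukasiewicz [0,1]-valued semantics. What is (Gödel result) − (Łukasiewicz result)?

Gödel evaluation:
  ~B: Gödel ¬ of 0.57 = 0 (operand ≠ 0)
  ~B: Gödel ¬ of 0.57 = 0 (operand ≠ 0)
  ~A: Gödel ¬ of 0.82 = 0 (operand ≠ 0)
  (~B /\ ~A) = min(0, 0) = 0
  (~B /\ (~B /\ ~A)) = min(0, 0) = 0
  ~(~B /\ (~B /\ ~A)): Gödel ¬ of 0 = 1 (operand is 0)
  (~(~B /\ (~B /\ ~A)) /\ A) = min(1, 0.82) = 0.82
  ~B: Gödel ¬ of 0.57 = 0 (operand ≠ 0)
  ~A: Gödel ¬ of 0.82 = 0 (operand ≠ 0)
  (A -> ~A): 0.82 > 0, so result = 0
  (~B -> (A -> ~A)): 0 ≤ 0, so result = 1
  ((~(~B /\ (~B /\ ~A)) /\ A) \/ (~B -> (A -> ~A))) = max(0.82, 1) = 1
  ~((~(~B /\ (~B /\ ~A)) /\ A) \/ (~B -> (A -> ~A))): Gödel ¬ of 1 = 0 (operand ≠ 0)
  Gödel value = 0
Łukasiewicz evaluation:
  ~B: Łukasiewicz ¬ gives 1 − 0.57 = 0.43
  ~B: Łukasiewicz ¬ gives 1 − 0.57 = 0.43
  ~A: Łukasiewicz ¬ gives 1 − 0.82 = 0.18
  (~B /\ ~A) = min(0.43, 0.18) = 0.18
  (~B /\ (~B /\ ~A)) = min(0.43, 0.18) = 0.18
  ~(~B /\ (~B /\ ~A)): Łukasiewicz ¬ gives 1 − 0.18 = 0.82
  (~(~B /\ (~B /\ ~A)) /\ A) = min(0.82, 0.82) = 0.82
  ~B: Łukasiewicz ¬ gives 1 − 0.57 = 0.43
  ~A: Łukasiewicz ¬ gives 1 − 0.82 = 0.18
  (A -> ~A): min(1, 1 − 0.82 + 0.18) = 0.36
  (~B -> (A -> ~A)): min(1, 1 − 0.43 + 0.36) = 0.93
  ((~(~B /\ (~B /\ ~A)) /\ A) \/ (~B -> (A -> ~A))) = max(0.82, 0.93) = 0.93
  ~((~(~B /\ (~B /\ ~A)) /\ A) \/ (~B -> (A -> ~A))): Łukasiewicz ¬ gives 1 − 0.93 = 0.07
  Łukasiewicz value = 0.07
Difference: 0 − 0.07 = -0.07

-0.07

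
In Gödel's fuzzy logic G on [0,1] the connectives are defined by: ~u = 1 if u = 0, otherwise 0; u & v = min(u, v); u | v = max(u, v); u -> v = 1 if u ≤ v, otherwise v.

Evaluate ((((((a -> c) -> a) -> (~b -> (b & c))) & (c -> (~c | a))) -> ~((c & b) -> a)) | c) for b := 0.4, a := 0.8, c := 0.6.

(a -> c): 0.8 > 0.6, so result = 0.6
((a -> c) -> a): 0.6 ≤ 0.8, so result = 1
~b: Gödel ¬ of 0.4 = 0 (operand ≠ 0)
(b & c) = min(0.4, 0.6) = 0.4
(~b -> (b & c)): 0 ≤ 0.4, so result = 1
(((a -> c) -> a) -> (~b -> (b & c))): 1 ≤ 1, so result = 1
~c: Gödel ¬ of 0.6 = 0 (operand ≠ 0)
(~c | a) = max(0, 0.8) = 0.8
(c -> (~c | a)): 0.6 ≤ 0.8, so result = 1
((((a -> c) -> a) -> (~b -> (b & c))) & (c -> (~c | a))) = min(1, 1) = 1
(c & b) = min(0.6, 0.4) = 0.4
((c & b) -> a): 0.4 ≤ 0.8, so result = 1
~((c & b) -> a): Gödel ¬ of 1 = 0 (operand ≠ 0)
(((((a -> c) -> a) -> (~b -> (b & c))) & (c -> (~c | a))) -> ~((c & b) -> a)): 1 > 0, so result = 0
((((((a -> c) -> a) -> (~b -> (b & c))) & (c -> (~c | a))) -> ~((c & b) -> a)) | c) = max(0, 0.6) = 0.6

0.60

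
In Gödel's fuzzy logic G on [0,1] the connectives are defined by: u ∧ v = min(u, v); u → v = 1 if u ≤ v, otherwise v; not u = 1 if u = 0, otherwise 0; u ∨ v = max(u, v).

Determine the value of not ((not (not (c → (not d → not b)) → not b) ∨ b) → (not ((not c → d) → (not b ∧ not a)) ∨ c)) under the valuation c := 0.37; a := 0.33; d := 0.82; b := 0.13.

not d: Gödel ¬ of 0.82 = 0 (operand ≠ 0)
not b: Gödel ¬ of 0.13 = 0 (operand ≠ 0)
(not d → not b): 0 ≤ 0, so result = 1
(c → (not d → not b)): 0.37 ≤ 1, so result = 1
not (c → (not d → not b)): Gödel ¬ of 1 = 0 (operand ≠ 0)
not b: Gödel ¬ of 0.13 = 0 (operand ≠ 0)
(not (c → (not d → not b)) → not b): 0 ≤ 0, so result = 1
not (not (c → (not d → not b)) → not b): Gödel ¬ of 1 = 0 (operand ≠ 0)
(not (not (c → (not d → not b)) → not b) ∨ b) = max(0, 0.13) = 0.13
not c: Gödel ¬ of 0.37 = 0 (operand ≠ 0)
(not c → d): 0 ≤ 0.82, so result = 1
not b: Gödel ¬ of 0.13 = 0 (operand ≠ 0)
not a: Gödel ¬ of 0.33 = 0 (operand ≠ 0)
(not b ∧ not a) = min(0, 0) = 0
((not c → d) → (not b ∧ not a)): 1 > 0, so result = 0
not ((not c → d) → (not b ∧ not a)): Gödel ¬ of 0 = 1 (operand is 0)
(not ((not c → d) → (not b ∧ not a)) ∨ c) = max(1, 0.37) = 1
((not (not (c → (not d → not b)) → not b) ∨ b) → (not ((not c → d) → (not b ∧ not a)) ∨ c)): 0.13 ≤ 1, so result = 1
not ((not (not (c → (not d → not b)) → not b) ∨ b) → (not ((not c → d) → (not b ∧ not a)) ∨ c)): Gödel ¬ of 1 = 0 (operand ≠ 0)

0.00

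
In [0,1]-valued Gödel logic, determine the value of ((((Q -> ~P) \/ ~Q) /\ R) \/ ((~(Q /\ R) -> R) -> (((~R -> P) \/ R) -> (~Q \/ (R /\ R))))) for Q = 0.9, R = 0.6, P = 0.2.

~P: Gödel ¬ of 0.2 = 0 (operand ≠ 0)
(Q -> ~P): 0.9 > 0, so result = 0
~Q: Gödel ¬ of 0.9 = 0 (operand ≠ 0)
((Q -> ~P) \/ ~Q) = max(0, 0) = 0
(((Q -> ~P) \/ ~Q) /\ R) = min(0, 0.6) = 0
(Q /\ R) = min(0.9, 0.6) = 0.6
~(Q /\ R): Gödel ¬ of 0.6 = 0 (operand ≠ 0)
(~(Q /\ R) -> R): 0 ≤ 0.6, so result = 1
~R: Gödel ¬ of 0.6 = 0 (operand ≠ 0)
(~R -> P): 0 ≤ 0.2, so result = 1
((~R -> P) \/ R) = max(1, 0.6) = 1
~Q: Gödel ¬ of 0.9 = 0 (operand ≠ 0)
(R /\ R) = min(0.6, 0.6) = 0.6
(~Q \/ (R /\ R)) = max(0, 0.6) = 0.6
(((~R -> P) \/ R) -> (~Q \/ (R /\ R))): 1 > 0.6, so result = 0.6
((~(Q /\ R) -> R) -> (((~R -> P) \/ R) -> (~Q \/ (R /\ R)))): 1 > 0.6, so result = 0.6
((((Q -> ~P) \/ ~Q) /\ R) \/ ((~(Q /\ R) -> R) -> (((~R -> P) \/ R) -> (~Q \/ (R /\ R))))) = max(0, 0.6) = 0.6

0.60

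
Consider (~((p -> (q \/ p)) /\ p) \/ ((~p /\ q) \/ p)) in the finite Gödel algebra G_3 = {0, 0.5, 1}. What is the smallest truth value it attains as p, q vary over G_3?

The minimum is attained at p = 0.5, q = 0:
  (q \/ p) = max(0, 0.5) = 0.5
  (p -> (q \/ p)): 0.5 ≤ 0.5, so result = 1
  ((p -> (q \/ p)) /\ p) = min(1, 0.5) = 0.5
  ~((p -> (q \/ p)) /\ p): Gödel ¬ of 0.5 = 0 (operand ≠ 0)
  ~p: Gödel ¬ of 0.5 = 0 (operand ≠ 0)
  (~p /\ q) = min(0, 0) = 0
  ((~p /\ q) \/ p) = max(0, 0.5) = 0.5
  (~((p -> (q \/ p)) /\ p) \/ ((~p /\ q) \/ p)) = max(0, 0.5) = 0.5
Checking all 9 assignments confirms none give a value below 0.50.

0.50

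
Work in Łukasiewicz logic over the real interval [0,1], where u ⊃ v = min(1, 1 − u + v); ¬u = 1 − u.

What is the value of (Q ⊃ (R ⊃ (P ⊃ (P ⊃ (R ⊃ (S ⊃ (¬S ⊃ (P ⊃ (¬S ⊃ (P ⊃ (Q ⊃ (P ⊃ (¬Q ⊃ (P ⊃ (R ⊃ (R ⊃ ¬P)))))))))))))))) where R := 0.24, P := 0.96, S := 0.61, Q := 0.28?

1.00

¬S: Łukasiewicz ¬ gives 1 − 0.61 = 0.39
¬S: Łukasiewicz ¬ gives 1 − 0.61 = 0.39
¬Q: Łukasiewicz ¬ gives 1 − 0.28 = 0.72
¬P: Łukasiewicz ¬ gives 1 − 0.96 = 0.04
(R ⊃ ¬P): min(1, 1 − 0.24 + 0.04) = 0.8
(R ⊃ (R ⊃ ¬P)): min(1, 1 − 0.24 + 0.8) = 1
(P ⊃ (R ⊃ (R ⊃ ¬P))): min(1, 1 − 0.96 + 1) = 1
(¬Q ⊃ (P ⊃ (R ⊃ (R ⊃ ¬P)))): min(1, 1 − 0.72 + 1) = 1
(P ⊃ (¬Q ⊃ (P ⊃ (R ⊃ (R ⊃ ¬P))))): min(1, 1 − 0.96 + 1) = 1
(Q ⊃ (P ⊃ (¬Q ⊃ (P ⊃ (R ⊃ (R ⊃ ¬P)))))): min(1, 1 − 0.28 + 1) = 1
(P ⊃ (Q ⊃ (P ⊃ (¬Q ⊃ (P ⊃ (R ⊃ (R ⊃ ¬P))))))): min(1, 1 − 0.96 + 1) = 1
(¬S ⊃ (P ⊃ (Q ⊃ (P ⊃ (¬Q ⊃ (P ⊃ (R ⊃ (R ⊃ ¬P)))))))): min(1, 1 − 0.39 + 1) = 1
(P ⊃ (¬S ⊃ (P ⊃ (Q ⊃ (P ⊃ (¬Q ⊃ (P ⊃ (R ⊃ (R ⊃ ¬P))))))))): min(1, 1 − 0.96 + 1) = 1
(¬S ⊃ (P ⊃ (¬S ⊃ (P ⊃ (Q ⊃ (P ⊃ (¬Q ⊃ (P ⊃ (R ⊃ (R ⊃ ¬P)))))))))): min(1, 1 − 0.39 + 1) = 1
(S ⊃ (¬S ⊃ (P ⊃ (¬S ⊃ (P ⊃ (Q ⊃ (P ⊃ (¬Q ⊃ (P ⊃ (R ⊃ (R ⊃ ¬P))))))))))): min(1, 1 − 0.61 + 1) = 1
(R ⊃ (S ⊃ (¬S ⊃ (P ⊃ (¬S ⊃ (P ⊃ (Q ⊃ (P ⊃ (¬Q ⊃ (P ⊃ (R ⊃ (R ⊃ ¬P)))))))))))): min(1, 1 − 0.24 + 1) = 1
(P ⊃ (R ⊃ (S ⊃ (¬S ⊃ (P ⊃ (¬S ⊃ (P ⊃ (Q ⊃ (P ⊃ (¬Q ⊃ (P ⊃ (R ⊃ (R ⊃ ¬P))))))))))))): min(1, 1 − 0.96 + 1) = 1
(P ⊃ (P ⊃ (R ⊃ (S ⊃ (¬S ⊃ (P ⊃ (¬S ⊃ (P ⊃ (Q ⊃ (P ⊃ (¬Q ⊃ (P ⊃ (R ⊃ (R ⊃ ¬P)))))))))))))): min(1, 1 − 0.96 + 1) = 1
(R ⊃ (P ⊃ (P ⊃ (R ⊃ (S ⊃ (¬S ⊃ (P ⊃ (¬S ⊃ (P ⊃ (Q ⊃ (P ⊃ (¬Q ⊃ (P ⊃ (R ⊃ (R ⊃ ¬P))))))))))))))): min(1, 1 − 0.24 + 1) = 1
(Q ⊃ (R ⊃ (P ⊃ (P ⊃ (R ⊃ (S ⊃ (¬S ⊃ (P ⊃ (¬S ⊃ (P ⊃ (Q ⊃ (P ⊃ (¬Q ⊃ (P ⊃ (R ⊃ (R ⊃ ¬P)))))))))))))))): min(1, 1 − 0.28 + 1) = 1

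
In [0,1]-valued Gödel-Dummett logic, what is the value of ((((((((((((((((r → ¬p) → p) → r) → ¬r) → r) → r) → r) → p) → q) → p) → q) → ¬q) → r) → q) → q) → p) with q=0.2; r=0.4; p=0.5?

¬p: Gödel ¬ of 0.5 = 0 (operand ≠ 0)
(r → ¬p): 0.4 > 0, so result = 0
((r → ¬p) → p): 0 ≤ 0.5, so result = 1
(((r → ¬p) → p) → r): 1 > 0.4, so result = 0.4
¬r: Gödel ¬ of 0.4 = 0 (operand ≠ 0)
((((r → ¬p) → p) → r) → ¬r): 0.4 > 0, so result = 0
(((((r → ¬p) → p) → r) → ¬r) → r): 0 ≤ 0.4, so result = 1
((((((r → ¬p) → p) → r) → ¬r) → r) → r): 1 > 0.4, so result = 0.4
(((((((r → ¬p) → p) → r) → ¬r) → r) → r) → r): 0.4 ≤ 0.4, so result = 1
((((((((r → ¬p) → p) → r) → ¬r) → r) → r) → r) → p): 1 > 0.5, so result = 0.5
(((((((((r → ¬p) → p) → r) → ¬r) → r) → r) → r) → p) → q): 0.5 > 0.2, so result = 0.2
((((((((((r → ¬p) → p) → r) → ¬r) → r) → r) → r) → p) → q) → p): 0.2 ≤ 0.5, so result = 1
(((((((((((r → ¬p) → p) → r) → ¬r) → r) → r) → r) → p) → q) → p) → q): 1 > 0.2, so result = 0.2
¬q: Gödel ¬ of 0.2 = 0 (operand ≠ 0)
((((((((((((r → ¬p) → p) → r) → ¬r) → r) → r) → r) → p) → q) → p) → q) → ¬q): 0.2 > 0, so result = 0
(((((((((((((r → ¬p) → p) → r) → ¬r) → r) → r) → r) → p) → q) → p) → q) → ¬q) → r): 0 ≤ 0.4, so result = 1
((((((((((((((r → ¬p) → p) → r) → ¬r) → r) → r) → r) → p) → q) → p) → q) → ¬q) → r) → q): 1 > 0.2, so result = 0.2
(((((((((((((((r → ¬p) → p) → r) → ¬r) → r) → r) → r) → p) → q) → p) → q) → ¬q) → r) → q) → q): 0.2 ≤ 0.2, so result = 1
((((((((((((((((r → ¬p) → p) → r) → ¬r) → r) → r) → r) → p) → q) → p) → q) → ¬q) → r) → q) → q) → p): 1 > 0.5, so result = 0.5

0.50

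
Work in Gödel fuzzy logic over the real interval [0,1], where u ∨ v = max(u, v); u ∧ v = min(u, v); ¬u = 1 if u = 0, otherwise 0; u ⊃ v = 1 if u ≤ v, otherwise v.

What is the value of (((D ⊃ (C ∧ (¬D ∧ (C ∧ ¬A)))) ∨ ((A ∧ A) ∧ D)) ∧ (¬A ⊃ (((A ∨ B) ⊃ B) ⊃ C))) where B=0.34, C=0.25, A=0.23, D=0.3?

¬D: Gödel ¬ of 0.3 = 0 (operand ≠ 0)
¬A: Gödel ¬ of 0.23 = 0 (operand ≠ 0)
(C ∧ ¬A) = min(0.25, 0) = 0
(¬D ∧ (C ∧ ¬A)) = min(0, 0) = 0
(C ∧ (¬D ∧ (C ∧ ¬A))) = min(0.25, 0) = 0
(D ⊃ (C ∧ (¬D ∧ (C ∧ ¬A)))): 0.3 > 0, so result = 0
(A ∧ A) = min(0.23, 0.23) = 0.23
((A ∧ A) ∧ D) = min(0.23, 0.3) = 0.23
((D ⊃ (C ∧ (¬D ∧ (C ∧ ¬A)))) ∨ ((A ∧ A) ∧ D)) = max(0, 0.23) = 0.23
¬A: Gödel ¬ of 0.23 = 0 (operand ≠ 0)
(A ∨ B) = max(0.23, 0.34) = 0.34
((A ∨ B) ⊃ B): 0.34 ≤ 0.34, so result = 1
(((A ∨ B) ⊃ B) ⊃ C): 1 > 0.25, so result = 0.25
(¬A ⊃ (((A ∨ B) ⊃ B) ⊃ C)): 0 ≤ 0.25, so result = 1
(((D ⊃ (C ∧ (¬D ∧ (C ∧ ¬A)))) ∨ ((A ∧ A) ∧ D)) ∧ (¬A ⊃ (((A ∨ B) ⊃ B) ⊃ C))) = min(0.23, 1) = 0.23

0.23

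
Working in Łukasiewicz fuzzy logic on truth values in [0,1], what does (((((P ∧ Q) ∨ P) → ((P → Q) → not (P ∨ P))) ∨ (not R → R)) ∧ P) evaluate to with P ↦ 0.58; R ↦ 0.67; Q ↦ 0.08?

(P ∧ Q) = min(0.58, 0.08) = 0.08
((P ∧ Q) ∨ P) = max(0.08, 0.58) = 0.58
(P → Q): min(1, 1 − 0.58 + 0.08) = 0.5
(P ∨ P) = max(0.58, 0.58) = 0.58
not (P ∨ P): Łukasiewicz ¬ gives 1 − 0.58 = 0.42
((P → Q) → not (P ∨ P)): min(1, 1 − 0.5 + 0.42) = 0.92
(((P ∧ Q) ∨ P) → ((P → Q) → not (P ∨ P))): min(1, 1 − 0.58 + 0.92) = 1
not R: Łukasiewicz ¬ gives 1 − 0.67 = 0.33
(not R → R): min(1, 1 − 0.33 + 0.67) = 1
((((P ∧ Q) ∨ P) → ((P → Q) → not (P ∨ P))) ∨ (not R → R)) = max(1, 1) = 1
(((((P ∧ Q) ∨ P) → ((P → Q) → not (P ∨ P))) ∨ (not R → R)) ∧ P) = min(1, 0.58) = 0.58

0.58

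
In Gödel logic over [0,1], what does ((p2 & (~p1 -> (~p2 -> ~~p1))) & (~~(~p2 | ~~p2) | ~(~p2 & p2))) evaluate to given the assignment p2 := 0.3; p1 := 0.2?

0.30

~p1: Gödel ¬ of 0.2 = 0 (operand ≠ 0)
~p2: Gödel ¬ of 0.3 = 0 (operand ≠ 0)
~p1: Gödel ¬ of 0.2 = 0 (operand ≠ 0)
~~p1: Gödel ¬ of 0 = 1 (operand is 0)
(~p2 -> ~~p1): 0 ≤ 1, so result = 1
(~p1 -> (~p2 -> ~~p1)): 0 ≤ 1, so result = 1
(p2 & (~p1 -> (~p2 -> ~~p1))) = min(0.3, 1) = 0.3
~p2: Gödel ¬ of 0.3 = 0 (operand ≠ 0)
~p2: Gödel ¬ of 0.3 = 0 (operand ≠ 0)
~~p2: Gödel ¬ of 0 = 1 (operand is 0)
(~p2 | ~~p2) = max(0, 1) = 1
~(~p2 | ~~p2): Gödel ¬ of 1 = 0 (operand ≠ 0)
~~(~p2 | ~~p2): Gödel ¬ of 0 = 1 (operand is 0)
~p2: Gödel ¬ of 0.3 = 0 (operand ≠ 0)
(~p2 & p2) = min(0, 0.3) = 0
~(~p2 & p2): Gödel ¬ of 0 = 1 (operand is 0)
(~~(~p2 | ~~p2) | ~(~p2 & p2)) = max(1, 1) = 1
((p2 & (~p1 -> (~p2 -> ~~p1))) & (~~(~p2 | ~~p2) | ~(~p2 & p2))) = min(0.3, 1) = 0.3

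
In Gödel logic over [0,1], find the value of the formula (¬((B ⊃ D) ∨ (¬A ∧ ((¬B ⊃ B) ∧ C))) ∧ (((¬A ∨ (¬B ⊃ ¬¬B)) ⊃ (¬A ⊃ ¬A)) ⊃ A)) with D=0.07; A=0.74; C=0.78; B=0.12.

0.00

(B ⊃ D): 0.12 > 0.07, so result = 0.07
¬A: Gödel ¬ of 0.74 = 0 (operand ≠ 0)
¬B: Gödel ¬ of 0.12 = 0 (operand ≠ 0)
(¬B ⊃ B): 0 ≤ 0.12, so result = 1
((¬B ⊃ B) ∧ C) = min(1, 0.78) = 0.78
(¬A ∧ ((¬B ⊃ B) ∧ C)) = min(0, 0.78) = 0
((B ⊃ D) ∨ (¬A ∧ ((¬B ⊃ B) ∧ C))) = max(0.07, 0) = 0.07
¬((B ⊃ D) ∨ (¬A ∧ ((¬B ⊃ B) ∧ C))): Gödel ¬ of 0.07 = 0 (operand ≠ 0)
¬A: Gödel ¬ of 0.74 = 0 (operand ≠ 0)
¬B: Gödel ¬ of 0.12 = 0 (operand ≠ 0)
¬B: Gödel ¬ of 0.12 = 0 (operand ≠ 0)
¬¬B: Gödel ¬ of 0 = 1 (operand is 0)
(¬B ⊃ ¬¬B): 0 ≤ 1, so result = 1
(¬A ∨ (¬B ⊃ ¬¬B)) = max(0, 1) = 1
¬A: Gödel ¬ of 0.74 = 0 (operand ≠ 0)
¬A: Gödel ¬ of 0.74 = 0 (operand ≠ 0)
(¬A ⊃ ¬A): 0 ≤ 0, so result = 1
((¬A ∨ (¬B ⊃ ¬¬B)) ⊃ (¬A ⊃ ¬A)): 1 ≤ 1, so result = 1
(((¬A ∨ (¬B ⊃ ¬¬B)) ⊃ (¬A ⊃ ¬A)) ⊃ A): 1 > 0.74, so result = 0.74
(¬((B ⊃ D) ∨ (¬A ∧ ((¬B ⊃ B) ∧ C))) ∧ (((¬A ∨ (¬B ⊃ ¬¬B)) ⊃ (¬A ⊃ ¬A)) ⊃ A)) = min(0, 0.74) = 0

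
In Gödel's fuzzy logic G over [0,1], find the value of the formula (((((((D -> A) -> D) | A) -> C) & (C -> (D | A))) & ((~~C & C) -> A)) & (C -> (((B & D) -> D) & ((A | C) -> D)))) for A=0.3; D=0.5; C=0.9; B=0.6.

(D -> A): 0.5 > 0.3, so result = 0.3
((D -> A) -> D): 0.3 ≤ 0.5, so result = 1
(((D -> A) -> D) | A) = max(1, 0.3) = 1
((((D -> A) -> D) | A) -> C): 1 > 0.9, so result = 0.9
(D | A) = max(0.5, 0.3) = 0.5
(C -> (D | A)): 0.9 > 0.5, so result = 0.5
(((((D -> A) -> D) | A) -> C) & (C -> (D | A))) = min(0.9, 0.5) = 0.5
~C: Gödel ¬ of 0.9 = 0 (operand ≠ 0)
~~C: Gödel ¬ of 0 = 1 (operand is 0)
(~~C & C) = min(1, 0.9) = 0.9
((~~C & C) -> A): 0.9 > 0.3, so result = 0.3
((((((D -> A) -> D) | A) -> C) & (C -> (D | A))) & ((~~C & C) -> A)) = min(0.5, 0.3) = 0.3
(B & D) = min(0.6, 0.5) = 0.5
((B & D) -> D): 0.5 ≤ 0.5, so result = 1
(A | C) = max(0.3, 0.9) = 0.9
((A | C) -> D): 0.9 > 0.5, so result = 0.5
(((B & D) -> D) & ((A | C) -> D)) = min(1, 0.5) = 0.5
(C -> (((B & D) -> D) & ((A | C) -> D))): 0.9 > 0.5, so result = 0.5
(((((((D -> A) -> D) | A) -> C) & (C -> (D | A))) & ((~~C & C) -> A)) & (C -> (((B & D) -> D) & ((A | C) -> D)))) = min(0.3, 0.5) = 0.3

0.30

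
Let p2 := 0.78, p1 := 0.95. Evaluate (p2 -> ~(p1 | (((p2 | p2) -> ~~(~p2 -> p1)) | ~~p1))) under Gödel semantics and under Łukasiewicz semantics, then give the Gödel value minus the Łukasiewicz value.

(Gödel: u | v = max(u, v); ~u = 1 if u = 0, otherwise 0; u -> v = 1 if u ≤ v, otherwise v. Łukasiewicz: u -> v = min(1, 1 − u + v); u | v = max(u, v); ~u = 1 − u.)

Gödel evaluation:
  (p2 | p2) = max(0.78, 0.78) = 0.78
  ~p2: Gödel ¬ of 0.78 = 0 (operand ≠ 0)
  (~p2 -> p1): 0 ≤ 0.95, so result = 1
  ~(~p2 -> p1): Gödel ¬ of 1 = 0 (operand ≠ 0)
  ~~(~p2 -> p1): Gödel ¬ of 0 = 1 (operand is 0)
  ((p2 | p2) -> ~~(~p2 -> p1)): 0.78 ≤ 1, so result = 1
  ~p1: Gödel ¬ of 0.95 = 0 (operand ≠ 0)
  ~~p1: Gödel ¬ of 0 = 1 (operand is 0)
  (((p2 | p2) -> ~~(~p2 -> p1)) | ~~p1) = max(1, 1) = 1
  (p1 | (((p2 | p2) -> ~~(~p2 -> p1)) | ~~p1)) = max(0.95, 1) = 1
  ~(p1 | (((p2 | p2) -> ~~(~p2 -> p1)) | ~~p1)): Gödel ¬ of 1 = 0 (operand ≠ 0)
  (p2 -> ~(p1 | (((p2 | p2) -> ~~(~p2 -> p1)) | ~~p1))): 0.78 > 0, so result = 0
  Gödel value = 0
Łukasiewicz evaluation:
  (p2 | p2) = max(0.78, 0.78) = 0.78
  ~p2: Łukasiewicz ¬ gives 1 − 0.78 = 0.22
  (~p2 -> p1): min(1, 1 − 0.22 + 0.95) = 1
  ~(~p2 -> p1): Łukasiewicz ¬ gives 1 − 1 = 0
  ~~(~p2 -> p1): Łukasiewicz ¬ gives 1 − 0 = 1
  ((p2 | p2) -> ~~(~p2 -> p1)): min(1, 1 − 0.78 + 1) = 1
  ~p1: Łukasiewicz ¬ gives 1 − 0.95 = 0.05
  ~~p1: Łukasiewicz ¬ gives 1 − 0.05 = 0.95
  (((p2 | p2) -> ~~(~p2 -> p1)) | ~~p1) = max(1, 0.95) = 1
  (p1 | (((p2 | p2) -> ~~(~p2 -> p1)) | ~~p1)) = max(0.95, 1) = 1
  ~(p1 | (((p2 | p2) -> ~~(~p2 -> p1)) | ~~p1)): Łukasiewicz ¬ gives 1 − 1 = 0
  (p2 -> ~(p1 | (((p2 | p2) -> ~~(~p2 -> p1)) | ~~p1))): min(1, 1 − 0.78 + 0) = 0.22
  Łukasiewicz value = 0.22
Difference: 0 − 0.22 = -0.22

-0.22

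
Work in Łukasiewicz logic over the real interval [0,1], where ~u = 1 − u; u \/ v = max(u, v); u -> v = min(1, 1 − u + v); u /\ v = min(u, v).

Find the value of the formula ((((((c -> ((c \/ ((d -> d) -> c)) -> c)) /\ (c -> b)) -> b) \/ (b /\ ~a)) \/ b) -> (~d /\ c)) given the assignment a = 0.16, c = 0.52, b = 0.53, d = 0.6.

0.87

(d -> d): min(1, 1 − 0.6 + 0.6) = 1
((d -> d) -> c): min(1, 1 − 1 + 0.52) = 0.52
(c \/ ((d -> d) -> c)) = max(0.52, 0.52) = 0.52
((c \/ ((d -> d) -> c)) -> c): min(1, 1 − 0.52 + 0.52) = 1
(c -> ((c \/ ((d -> d) -> c)) -> c)): min(1, 1 − 0.52 + 1) = 1
(c -> b): min(1, 1 − 0.52 + 0.53) = 1
((c -> ((c \/ ((d -> d) -> c)) -> c)) /\ (c -> b)) = min(1, 1) = 1
(((c -> ((c \/ ((d -> d) -> c)) -> c)) /\ (c -> b)) -> b): min(1, 1 − 1 + 0.53) = 0.53
~a: Łukasiewicz ¬ gives 1 − 0.16 = 0.84
(b /\ ~a) = min(0.53, 0.84) = 0.53
((((c -> ((c \/ ((d -> d) -> c)) -> c)) /\ (c -> b)) -> b) \/ (b /\ ~a)) = max(0.53, 0.53) = 0.53
(((((c -> ((c \/ ((d -> d) -> c)) -> c)) /\ (c -> b)) -> b) \/ (b /\ ~a)) \/ b) = max(0.53, 0.53) = 0.53
~d: Łukasiewicz ¬ gives 1 − 0.6 = 0.4
(~d /\ c) = min(0.4, 0.52) = 0.4
((((((c -> ((c \/ ((d -> d) -> c)) -> c)) /\ (c -> b)) -> b) \/ (b /\ ~a)) \/ b) -> (~d /\ c)): min(1, 1 − 0.53 + 0.4) = 0.87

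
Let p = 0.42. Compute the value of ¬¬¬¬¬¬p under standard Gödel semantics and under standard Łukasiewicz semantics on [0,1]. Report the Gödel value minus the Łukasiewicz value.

Gödel evaluation:
  ¬p: Gödel ¬ of 0.42 = 0 (operand ≠ 0)
  ¬¬p: Gödel ¬ of 0 = 1 (operand is 0)
  ¬¬¬p: Gödel ¬ of 1 = 0 (operand ≠ 0)
  ¬¬¬¬p: Gödel ¬ of 0 = 1 (operand is 0)
  ¬¬¬¬¬p: Gödel ¬ of 1 = 0 (operand ≠ 0)
  ¬¬¬¬¬¬p: Gödel ¬ of 0 = 1 (operand is 0)
  Gödel value = 1
Łukasiewicz evaluation:
  ¬p: Łukasiewicz ¬ gives 1 − 0.42 = 0.58
  ¬¬p: Łukasiewicz ¬ gives 1 − 0.58 = 0.42
  ¬¬¬p: Łukasiewicz ¬ gives 1 − 0.42 = 0.58
  ¬¬¬¬p: Łukasiewicz ¬ gives 1 − 0.58 = 0.42
  ¬¬¬¬¬p: Łukasiewicz ¬ gives 1 − 0.42 = 0.58
  ¬¬¬¬¬¬p: Łukasiewicz ¬ gives 1 − 0.58 = 0.42
  Łukasiewicz value = 0.42
Difference: 1 − 0.42 = 0.58

0.58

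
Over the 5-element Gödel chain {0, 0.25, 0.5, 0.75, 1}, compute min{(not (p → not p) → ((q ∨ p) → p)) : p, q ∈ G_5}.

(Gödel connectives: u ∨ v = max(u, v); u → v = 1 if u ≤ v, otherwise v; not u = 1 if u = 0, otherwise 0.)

The minimum is attained at p = 0.25, q = 0.5:
  not p: Gödel ¬ of 0.25 = 0 (operand ≠ 0)
  (p → not p): 0.25 > 0, so result = 0
  not (p → not p): Gödel ¬ of 0 = 1 (operand is 0)
  (q ∨ p) = max(0.5, 0.25) = 0.5
  ((q ∨ p) → p): 0.5 > 0.25, so result = 0.25
  (not (p → not p) → ((q ∨ p) → p)): 1 > 0.25, so result = 0.25
Checking all 25 assignments confirms none give a value below 0.25.

0.25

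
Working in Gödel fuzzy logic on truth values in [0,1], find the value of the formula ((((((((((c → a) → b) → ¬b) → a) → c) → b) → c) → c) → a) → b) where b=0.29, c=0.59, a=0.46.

(c → a): 0.59 > 0.46, so result = 0.46
((c → a) → b): 0.46 > 0.29, so result = 0.29
¬b: Gödel ¬ of 0.29 = 0 (operand ≠ 0)
(((c → a) → b) → ¬b): 0.29 > 0, so result = 0
((((c → a) → b) → ¬b) → a): 0 ≤ 0.46, so result = 1
(((((c → a) → b) → ¬b) → a) → c): 1 > 0.59, so result = 0.59
((((((c → a) → b) → ¬b) → a) → c) → b): 0.59 > 0.29, so result = 0.29
(((((((c → a) → b) → ¬b) → a) → c) → b) → c): 0.29 ≤ 0.59, so result = 1
((((((((c → a) → b) → ¬b) → a) → c) → b) → c) → c): 1 > 0.59, so result = 0.59
(((((((((c → a) → b) → ¬b) → a) → c) → b) → c) → c) → a): 0.59 > 0.46, so result = 0.46
((((((((((c → a) → b) → ¬b) → a) → c) → b) → c) → c) → a) → b): 0.46 > 0.29, so result = 0.29

0.29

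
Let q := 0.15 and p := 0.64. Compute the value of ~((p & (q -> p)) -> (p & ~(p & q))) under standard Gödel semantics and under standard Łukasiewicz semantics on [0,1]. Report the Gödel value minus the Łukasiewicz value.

Gödel evaluation:
  (q -> p): 0.15 ≤ 0.64, so result = 1
  (p & (q -> p)) = min(0.64, 1) = 0.64
  (p & q) = min(0.64, 0.15) = 0.15
  ~(p & q): Gödel ¬ of 0.15 = 0 (operand ≠ 0)
  (p & ~(p & q)) = min(0.64, 0) = 0
  ((p & (q -> p)) -> (p & ~(p & q))): 0.64 > 0, so result = 0
  ~((p & (q -> p)) -> (p & ~(p & q))): Gödel ¬ of 0 = 1 (operand is 0)
  Gödel value = 1
Łukasiewicz evaluation:
  (q -> p): min(1, 1 − 0.15 + 0.64) = 1
  (p & (q -> p)) = min(0.64, 1) = 0.64
  (p & q) = min(0.64, 0.15) = 0.15
  ~(p & q): Łukasiewicz ¬ gives 1 − 0.15 = 0.85
  (p & ~(p & q)) = min(0.64, 0.85) = 0.64
  ((p & (q -> p)) -> (p & ~(p & q))): min(1, 1 − 0.64 + 0.64) = 1
  ~((p & (q -> p)) -> (p & ~(p & q))): Łukasiewicz ¬ gives 1 − 1 = 0
  Łukasiewicz value = 0
Difference: 1 − 0 = 1.00

1.00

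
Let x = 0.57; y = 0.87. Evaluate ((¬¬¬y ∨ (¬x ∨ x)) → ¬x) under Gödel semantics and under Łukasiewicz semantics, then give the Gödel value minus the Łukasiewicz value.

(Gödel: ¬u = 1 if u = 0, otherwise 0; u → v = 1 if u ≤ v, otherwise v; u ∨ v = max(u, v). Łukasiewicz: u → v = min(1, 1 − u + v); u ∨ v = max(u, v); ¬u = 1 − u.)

Gödel evaluation:
  ¬y: Gödel ¬ of 0.87 = 0 (operand ≠ 0)
  ¬¬y: Gödel ¬ of 0 = 1 (operand is 0)
  ¬¬¬y: Gödel ¬ of 1 = 0 (operand ≠ 0)
  ¬x: Gödel ¬ of 0.57 = 0 (operand ≠ 0)
  (¬x ∨ x) = max(0, 0.57) = 0.57
  (¬¬¬y ∨ (¬x ∨ x)) = max(0, 0.57) = 0.57
  ¬x: Gödel ¬ of 0.57 = 0 (operand ≠ 0)
  ((¬¬¬y ∨ (¬x ∨ x)) → ¬x): 0.57 > 0, so result = 0
  Gödel value = 0
Łukasiewicz evaluation:
  ¬y: Łukasiewicz ¬ gives 1 − 0.87 = 0.13
  ¬¬y: Łukasiewicz ¬ gives 1 − 0.13 = 0.87
  ¬¬¬y: Łukasiewicz ¬ gives 1 − 0.87 = 0.13
  ¬x: Łukasiewicz ¬ gives 1 − 0.57 = 0.43
  (¬x ∨ x) = max(0.43, 0.57) = 0.57
  (¬¬¬y ∨ (¬x ∨ x)) = max(0.13, 0.57) = 0.57
  ¬x: Łukasiewicz ¬ gives 1 − 0.57 = 0.43
  ((¬¬¬y ∨ (¬x ∨ x)) → ¬x): min(1, 1 − 0.57 + 0.43) = 0.86
  Łukasiewicz value = 0.86
Difference: 0 − 0.86 = -0.86

-0.86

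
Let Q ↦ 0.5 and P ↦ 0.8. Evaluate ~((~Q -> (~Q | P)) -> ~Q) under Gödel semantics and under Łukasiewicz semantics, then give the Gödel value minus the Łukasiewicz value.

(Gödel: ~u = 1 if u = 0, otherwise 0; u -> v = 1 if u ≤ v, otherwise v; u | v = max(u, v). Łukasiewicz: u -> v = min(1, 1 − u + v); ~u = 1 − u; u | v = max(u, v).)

0.50

Gödel evaluation:
  ~Q: Gödel ¬ of 0.5 = 0 (operand ≠ 0)
  ~Q: Gödel ¬ of 0.5 = 0 (operand ≠ 0)
  (~Q | P) = max(0, 0.8) = 0.8
  (~Q -> (~Q | P)): 0 ≤ 0.8, so result = 1
  ~Q: Gödel ¬ of 0.5 = 0 (operand ≠ 0)
  ((~Q -> (~Q | P)) -> ~Q): 1 > 0, so result = 0
  ~((~Q -> (~Q | P)) -> ~Q): Gödel ¬ of 0 = 1 (operand is 0)
  Gödel value = 1
Łukasiewicz evaluation:
  ~Q: Łukasiewicz ¬ gives 1 − 0.5 = 0.5
  ~Q: Łukasiewicz ¬ gives 1 − 0.5 = 0.5
  (~Q | P) = max(0.5, 0.8) = 0.8
  (~Q -> (~Q | P)): min(1, 1 − 0.5 + 0.8) = 1
  ~Q: Łukasiewicz ¬ gives 1 − 0.5 = 0.5
  ((~Q -> (~Q | P)) -> ~Q): min(1, 1 − 1 + 0.5) = 0.5
  ~((~Q -> (~Q | P)) -> ~Q): Łukasiewicz ¬ gives 1 − 0.5 = 0.5
  Łukasiewicz value = 0.5
Difference: 1 − 0.5 = 0.50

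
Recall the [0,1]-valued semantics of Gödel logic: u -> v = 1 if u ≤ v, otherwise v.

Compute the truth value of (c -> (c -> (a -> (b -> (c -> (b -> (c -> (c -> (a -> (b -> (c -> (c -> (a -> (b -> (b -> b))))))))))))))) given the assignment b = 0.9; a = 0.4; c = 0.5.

(b -> b): 0.9 ≤ 0.9, so result = 1
(b -> (b -> b)): 0.9 ≤ 1, so result = 1
(a -> (b -> (b -> b))): 0.4 ≤ 1, so result = 1
(c -> (a -> (b -> (b -> b)))): 0.5 ≤ 1, so result = 1
(c -> (c -> (a -> (b -> (b -> b))))): 0.5 ≤ 1, so result = 1
(b -> (c -> (c -> (a -> (b -> (b -> b)))))): 0.9 ≤ 1, so result = 1
(a -> (b -> (c -> (c -> (a -> (b -> (b -> b))))))): 0.4 ≤ 1, so result = 1
(c -> (a -> (b -> (c -> (c -> (a -> (b -> (b -> b)))))))): 0.5 ≤ 1, so result = 1
(c -> (c -> (a -> (b -> (c -> (c -> (a -> (b -> (b -> b))))))))): 0.5 ≤ 1, so result = 1
(b -> (c -> (c -> (a -> (b -> (c -> (c -> (a -> (b -> (b -> b)))))))))): 0.9 ≤ 1, so result = 1
(c -> (b -> (c -> (c -> (a -> (b -> (c -> (c -> (a -> (b -> (b -> b))))))))))): 0.5 ≤ 1, so result = 1
(b -> (c -> (b -> (c -> (c -> (a -> (b -> (c -> (c -> (a -> (b -> (b -> b)))))))))))): 0.9 ≤ 1, so result = 1
(a -> (b -> (c -> (b -> (c -> (c -> (a -> (b -> (c -> (c -> (a -> (b -> (b -> b))))))))))))): 0.4 ≤ 1, so result = 1
(c -> (a -> (b -> (c -> (b -> (c -> (c -> (a -> (b -> (c -> (c -> (a -> (b -> (b -> b)))))))))))))): 0.5 ≤ 1, so result = 1
(c -> (c -> (a -> (b -> (c -> (b -> (c -> (c -> (a -> (b -> (c -> (c -> (a -> (b -> (b -> b))))))))))))))): 0.5 ≤ 1, so result = 1

1.00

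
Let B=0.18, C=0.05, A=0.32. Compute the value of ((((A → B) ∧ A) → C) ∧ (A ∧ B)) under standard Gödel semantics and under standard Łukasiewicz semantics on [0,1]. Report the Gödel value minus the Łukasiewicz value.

-0.13

Gödel evaluation:
  (A → B): 0.32 > 0.18, so result = 0.18
  ((A → B) ∧ A) = min(0.18, 0.32) = 0.18
  (((A → B) ∧ A) → C): 0.18 > 0.05, so result = 0.05
  (A ∧ B) = min(0.32, 0.18) = 0.18
  ((((A → B) ∧ A) → C) ∧ (A ∧ B)) = min(0.05, 0.18) = 0.05
  Gödel value = 0.05
Łukasiewicz evaluation:
  (A → B): min(1, 1 − 0.32 + 0.18) = 0.86
  ((A → B) ∧ A) = min(0.86, 0.32) = 0.32
  (((A → B) ∧ A) → C): min(1, 1 − 0.32 + 0.05) = 0.73
  (A ∧ B) = min(0.32, 0.18) = 0.18
  ((((A → B) ∧ A) → C) ∧ (A ∧ B)) = min(0.73, 0.18) = 0.18
  Łukasiewicz value = 0.18
Difference: 0.05 − 0.18 = -0.13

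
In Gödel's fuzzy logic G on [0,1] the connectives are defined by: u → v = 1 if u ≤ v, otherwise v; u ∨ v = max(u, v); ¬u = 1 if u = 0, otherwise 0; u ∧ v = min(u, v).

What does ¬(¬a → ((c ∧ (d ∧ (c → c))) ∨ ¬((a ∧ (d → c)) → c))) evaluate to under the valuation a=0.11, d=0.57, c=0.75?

0.00

¬a: Gödel ¬ of 0.11 = 0 (operand ≠ 0)
(c → c): 0.75 ≤ 0.75, so result = 1
(d ∧ (c → c)) = min(0.57, 1) = 0.57
(c ∧ (d ∧ (c → c))) = min(0.75, 0.57) = 0.57
(d → c): 0.57 ≤ 0.75, so result = 1
(a ∧ (d → c)) = min(0.11, 1) = 0.11
((a ∧ (d → c)) → c): 0.11 ≤ 0.75, so result = 1
¬((a ∧ (d → c)) → c): Gödel ¬ of 1 = 0 (operand ≠ 0)
((c ∧ (d ∧ (c → c))) ∨ ¬((a ∧ (d → c)) → c)) = max(0.57, 0) = 0.57
(¬a → ((c ∧ (d ∧ (c → c))) ∨ ¬((a ∧ (d → c)) → c))): 0 ≤ 0.57, so result = 1
¬(¬a → ((c ∧ (d ∧ (c → c))) ∨ ¬((a ∧ (d → c)) → c))): Gödel ¬ of 1 = 0 (operand ≠ 0)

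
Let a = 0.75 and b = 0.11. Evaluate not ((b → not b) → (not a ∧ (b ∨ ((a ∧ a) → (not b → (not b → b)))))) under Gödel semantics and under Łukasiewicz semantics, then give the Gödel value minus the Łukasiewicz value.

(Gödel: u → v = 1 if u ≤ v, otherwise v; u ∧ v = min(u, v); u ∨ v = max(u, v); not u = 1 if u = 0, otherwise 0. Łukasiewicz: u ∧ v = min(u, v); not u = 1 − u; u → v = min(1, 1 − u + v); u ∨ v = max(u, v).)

Gödel evaluation:
  not b: Gödel ¬ of 0.11 = 0 (operand ≠ 0)
  (b → not b): 0.11 > 0, so result = 0
  not a: Gödel ¬ of 0.75 = 0 (operand ≠ 0)
  (a ∧ a) = min(0.75, 0.75) = 0.75
  not b: Gödel ¬ of 0.11 = 0 (operand ≠ 0)
  not b: Gödel ¬ of 0.11 = 0 (operand ≠ 0)
  (not b → b): 0 ≤ 0.11, so result = 1
  (not b → (not b → b)): 0 ≤ 1, so result = 1
  ((a ∧ a) → (not b → (not b → b))): 0.75 ≤ 1, so result = 1
  (b ∨ ((a ∧ a) → (not b → (not b → b)))) = max(0.11, 1) = 1
  (not a ∧ (b ∨ ((a ∧ a) → (not b → (not b → b))))) = min(0, 1) = 0
  ((b → not b) → (not a ∧ (b ∨ ((a ∧ a) → (not b → (not b → b)))))): 0 ≤ 0, so result = 1
  not ((b → not b) → (not a ∧ (b ∨ ((a ∧ a) → (not b → (not b → b)))))): Gödel ¬ of 1 = 0 (operand ≠ 0)
  Gödel value = 0
Łukasiewicz evaluation:
  not b: Łukasiewicz ¬ gives 1 − 0.11 = 0.89
  (b → not b): min(1, 1 − 0.11 + 0.89) = 1
  not a: Łukasiewicz ¬ gives 1 − 0.75 = 0.25
  (a ∧ a) = min(0.75, 0.75) = 0.75
  not b: Łukasiewicz ¬ gives 1 − 0.11 = 0.89
  not b: Łukasiewicz ¬ gives 1 − 0.11 = 0.89
  (not b → b): min(1, 1 − 0.89 + 0.11) = 0.22
  (not b → (not b → b)): min(1, 1 − 0.89 + 0.22) = 0.33
  ((a ∧ a) → (not b → (not b → b))): min(1, 1 − 0.75 + 0.33) = 0.58
  (b ∨ ((a ∧ a) → (not b → (not b → b)))) = max(0.11, 0.58) = 0.58
  (not a ∧ (b ∨ ((a ∧ a) → (not b → (not b → b))))) = min(0.25, 0.58) = 0.25
  ((b → not b) → (not a ∧ (b ∨ ((a ∧ a) → (not b → (not b → b)))))): min(1, 1 − 1 + 0.25) = 0.25
  not ((b → not b) → (not a ∧ (b ∨ ((a ∧ a) → (not b → (not b → b)))))): Łukasiewicz ¬ gives 1 − 0.25 = 0.75
  Łukasiewicz value = 0.75
Difference: 0 − 0.75 = -0.75

-0.75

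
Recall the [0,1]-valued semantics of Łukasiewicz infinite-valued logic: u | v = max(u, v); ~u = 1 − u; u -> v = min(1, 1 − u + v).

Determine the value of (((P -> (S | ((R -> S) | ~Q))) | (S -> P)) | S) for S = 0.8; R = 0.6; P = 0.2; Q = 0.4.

1.00

(R -> S): min(1, 1 − 0.6 + 0.8) = 1
~Q: Łukasiewicz ¬ gives 1 − 0.4 = 0.6
((R -> S) | ~Q) = max(1, 0.6) = 1
(S | ((R -> S) | ~Q)) = max(0.8, 1) = 1
(P -> (S | ((R -> S) | ~Q))): min(1, 1 − 0.2 + 1) = 1
(S -> P): min(1, 1 − 0.8 + 0.2) = 0.4
((P -> (S | ((R -> S) | ~Q))) | (S -> P)) = max(1, 0.4) = 1
(((P -> (S | ((R -> S) | ~Q))) | (S -> P)) | S) = max(1, 0.8) = 1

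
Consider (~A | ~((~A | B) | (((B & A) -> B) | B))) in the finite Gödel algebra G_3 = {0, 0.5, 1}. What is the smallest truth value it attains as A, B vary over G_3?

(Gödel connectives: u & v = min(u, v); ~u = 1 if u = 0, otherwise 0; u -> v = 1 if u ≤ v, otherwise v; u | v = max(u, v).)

0.00

The minimum is attained at A = 0.5, B = 0:
  ~A: Gödel ¬ of 0.5 = 0 (operand ≠ 0)
  ~A: Gödel ¬ of 0.5 = 0 (operand ≠ 0)
  (~A | B) = max(0, 0) = 0
  (B & A) = min(0, 0.5) = 0
  ((B & A) -> B): 0 ≤ 0, so result = 1
  (((B & A) -> B) | B) = max(1, 0) = 1
  ((~A | B) | (((B & A) -> B) | B)) = max(0, 1) = 1
  ~((~A | B) | (((B & A) -> B) | B)): Gödel ¬ of 1 = 0 (operand ≠ 0)
  (~A | ~((~A | B) | (((B & A) -> B) | B))) = max(0, 0) = 0
Checking all 9 assignments confirms none give a value below 0.00.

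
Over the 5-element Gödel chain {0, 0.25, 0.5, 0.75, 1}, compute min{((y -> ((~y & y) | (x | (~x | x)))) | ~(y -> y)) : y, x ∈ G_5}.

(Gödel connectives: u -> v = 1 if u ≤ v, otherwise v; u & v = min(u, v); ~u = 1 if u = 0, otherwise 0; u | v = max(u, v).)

The minimum is attained at y = 0.5, x = 0.25:
  ~y: Gödel ¬ of 0.5 = 0 (operand ≠ 0)
  (~y & y) = min(0, 0.5) = 0
  ~x: Gödel ¬ of 0.25 = 0 (operand ≠ 0)
  (~x | x) = max(0, 0.25) = 0.25
  (x | (~x | x)) = max(0.25, 0.25) = 0.25
  ((~y & y) | (x | (~x | x))) = max(0, 0.25) = 0.25
  (y -> ((~y & y) | (x | (~x | x)))): 0.5 > 0.25, so result = 0.25
  (y -> y): 0.5 ≤ 0.5, so result = 1
  ~(y -> y): Gödel ¬ of 1 = 0 (operand ≠ 0)
  ((y -> ((~y & y) | (x | (~x | x)))) | ~(y -> y)) = max(0.25, 0) = 0.25
Checking all 25 assignments confirms none give a value below 0.25.

0.25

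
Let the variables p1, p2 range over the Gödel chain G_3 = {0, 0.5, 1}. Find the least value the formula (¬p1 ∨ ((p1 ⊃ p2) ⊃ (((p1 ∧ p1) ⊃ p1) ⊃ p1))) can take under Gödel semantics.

0.50

The minimum is attained at p1 = 0.5, p2 = 0.5:
  ¬p1: Gödel ¬ of 0.5 = 0 (operand ≠ 0)
  (p1 ⊃ p2): 0.5 ≤ 0.5, so result = 1
  (p1 ∧ p1) = min(0.5, 0.5) = 0.5
  ((p1 ∧ p1) ⊃ p1): 0.5 ≤ 0.5, so result = 1
  (((p1 ∧ p1) ⊃ p1) ⊃ p1): 1 > 0.5, so result = 0.5
  ((p1 ⊃ p2) ⊃ (((p1 ∧ p1) ⊃ p1) ⊃ p1)): 1 > 0.5, so result = 0.5
  (¬p1 ∨ ((p1 ⊃ p2) ⊃ (((p1 ∧ p1) ⊃ p1) ⊃ p1))) = max(0, 0.5) = 0.5
Checking all 9 assignments confirms none give a value below 0.50.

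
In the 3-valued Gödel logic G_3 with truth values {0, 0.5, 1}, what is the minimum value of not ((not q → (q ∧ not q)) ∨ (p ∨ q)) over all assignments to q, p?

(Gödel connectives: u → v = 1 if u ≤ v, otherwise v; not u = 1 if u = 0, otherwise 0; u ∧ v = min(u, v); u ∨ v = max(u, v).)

The minimum is attained at q = 0, p = 0.5:
  not q: Gödel ¬ of 0 = 1 (operand is 0)
  not q: Gödel ¬ of 0 = 1 (operand is 0)
  (q ∧ not q) = min(0, 1) = 0
  (not q → (q ∧ not q)): 1 > 0, so result = 0
  (p ∨ q) = max(0.5, 0) = 0.5
  ((not q → (q ∧ not q)) ∨ (p ∨ q)) = max(0, 0.5) = 0.5
  not ((not q → (q ∧ not q)) ∨ (p ∨ q)): Gödel ¬ of 0.5 = 0 (operand ≠ 0)
Checking all 9 assignments confirms none give a value below 0.00.

0.00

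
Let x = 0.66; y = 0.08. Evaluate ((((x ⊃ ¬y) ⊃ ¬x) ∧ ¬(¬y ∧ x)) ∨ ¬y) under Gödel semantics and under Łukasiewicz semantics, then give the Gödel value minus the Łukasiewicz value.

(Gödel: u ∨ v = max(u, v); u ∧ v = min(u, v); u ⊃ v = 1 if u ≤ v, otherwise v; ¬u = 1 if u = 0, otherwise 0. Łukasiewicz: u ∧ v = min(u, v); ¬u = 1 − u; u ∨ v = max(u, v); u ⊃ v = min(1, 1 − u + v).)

Gödel evaluation:
  ¬y: Gödel ¬ of 0.08 = 0 (operand ≠ 0)
  (x ⊃ ¬y): 0.66 > 0, so result = 0
  ¬x: Gödel ¬ of 0.66 = 0 (operand ≠ 0)
  ((x ⊃ ¬y) ⊃ ¬x): 0 ≤ 0, so result = 1
  ¬y: Gödel ¬ of 0.08 = 0 (operand ≠ 0)
  (¬y ∧ x) = min(0, 0.66) = 0
  ¬(¬y ∧ x): Gödel ¬ of 0 = 1 (operand is 0)
  (((x ⊃ ¬y) ⊃ ¬x) ∧ ¬(¬y ∧ x)) = min(1, 1) = 1
  ¬y: Gödel ¬ of 0.08 = 0 (operand ≠ 0)
  ((((x ⊃ ¬y) ⊃ ¬x) ∧ ¬(¬y ∧ x)) ∨ ¬y) = max(1, 0) = 1
  Gödel value = 1
Łukasiewicz evaluation:
  ¬y: Łukasiewicz ¬ gives 1 − 0.08 = 0.92
  (x ⊃ ¬y): min(1, 1 − 0.66 + 0.92) = 1
  ¬x: Łukasiewicz ¬ gives 1 − 0.66 = 0.34
  ((x ⊃ ¬y) ⊃ ¬x): min(1, 1 − 1 + 0.34) = 0.34
  ¬y: Łukasiewicz ¬ gives 1 − 0.08 = 0.92
  (¬y ∧ x) = min(0.92, 0.66) = 0.66
  ¬(¬y ∧ x): Łukasiewicz ¬ gives 1 − 0.66 = 0.34
  (((x ⊃ ¬y) ⊃ ¬x) ∧ ¬(¬y ∧ x)) = min(0.34, 0.34) = 0.34
  ¬y: Łukasiewicz ¬ gives 1 − 0.08 = 0.92
  ((((x ⊃ ¬y) ⊃ ¬x) ∧ ¬(¬y ∧ x)) ∨ ¬y) = max(0.34, 0.92) = 0.92
  Łukasiewicz value = 0.92
Difference: 1 − 0.92 = 0.08

0.08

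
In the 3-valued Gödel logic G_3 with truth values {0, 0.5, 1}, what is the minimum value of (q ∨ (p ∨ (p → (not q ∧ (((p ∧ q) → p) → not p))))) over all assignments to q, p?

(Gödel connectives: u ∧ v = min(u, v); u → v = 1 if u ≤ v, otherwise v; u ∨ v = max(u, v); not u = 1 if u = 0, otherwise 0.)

The minimum is attained at q = 0, p = 0.5:
  not q: Gödel ¬ of 0 = 1 (operand is 0)
  (p ∧ q) = min(0.5, 0) = 0
  ((p ∧ q) → p): 0 ≤ 0.5, so result = 1
  not p: Gödel ¬ of 0.5 = 0 (operand ≠ 0)
  (((p ∧ q) → p) → not p): 1 > 0, so result = 0
  (not q ∧ (((p ∧ q) → p) → not p)) = min(1, 0) = 0
  (p → (not q ∧ (((p ∧ q) → p) → not p))): 0.5 > 0, so result = 0
  (p ∨ (p → (not q ∧ (((p ∧ q) → p) → not p)))) = max(0.5, 0) = 0.5
  (q ∨ (p ∨ (p → (not q ∧ (((p ∧ q) → p) → not p))))) = max(0, 0.5) = 0.5
Checking all 9 assignments confirms none give a value below 0.50.

0.50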